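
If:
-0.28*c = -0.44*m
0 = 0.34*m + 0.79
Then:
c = -3.65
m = -2.32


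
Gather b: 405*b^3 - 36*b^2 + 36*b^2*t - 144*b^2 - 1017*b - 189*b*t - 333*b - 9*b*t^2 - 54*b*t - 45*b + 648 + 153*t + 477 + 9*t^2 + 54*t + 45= 405*b^3 + b^2*(36*t - 180) + b*(-9*t^2 - 243*t - 1395) + 9*t^2 + 207*t + 1170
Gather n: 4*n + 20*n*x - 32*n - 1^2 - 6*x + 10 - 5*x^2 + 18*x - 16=n*(20*x - 28) - 5*x^2 + 12*x - 7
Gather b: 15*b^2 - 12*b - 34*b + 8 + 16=15*b^2 - 46*b + 24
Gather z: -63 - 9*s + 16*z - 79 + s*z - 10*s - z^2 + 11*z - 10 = -19*s - z^2 + z*(s + 27) - 152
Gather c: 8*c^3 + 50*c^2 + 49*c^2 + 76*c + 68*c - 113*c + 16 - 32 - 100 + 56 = 8*c^3 + 99*c^2 + 31*c - 60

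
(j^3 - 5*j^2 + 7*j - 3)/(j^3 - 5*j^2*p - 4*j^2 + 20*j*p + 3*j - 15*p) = (1 - j)/(-j + 5*p)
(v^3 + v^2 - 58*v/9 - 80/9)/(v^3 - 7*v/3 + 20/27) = 3*(3*v^2 - 2*v - 16)/(9*v^2 - 15*v + 4)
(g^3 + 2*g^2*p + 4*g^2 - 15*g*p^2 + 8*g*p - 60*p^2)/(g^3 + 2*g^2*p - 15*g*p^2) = (g + 4)/g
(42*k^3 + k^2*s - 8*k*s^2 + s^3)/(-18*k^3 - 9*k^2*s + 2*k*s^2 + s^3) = (-7*k + s)/(3*k + s)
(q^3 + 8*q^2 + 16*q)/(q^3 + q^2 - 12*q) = (q + 4)/(q - 3)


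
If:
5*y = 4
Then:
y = 4/5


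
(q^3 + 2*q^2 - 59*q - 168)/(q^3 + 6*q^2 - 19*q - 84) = (q - 8)/(q - 4)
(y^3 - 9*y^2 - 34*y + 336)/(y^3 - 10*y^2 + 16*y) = (y^2 - y - 42)/(y*(y - 2))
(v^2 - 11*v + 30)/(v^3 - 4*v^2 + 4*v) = (v^2 - 11*v + 30)/(v*(v^2 - 4*v + 4))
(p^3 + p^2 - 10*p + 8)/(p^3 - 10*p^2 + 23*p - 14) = (p + 4)/(p - 7)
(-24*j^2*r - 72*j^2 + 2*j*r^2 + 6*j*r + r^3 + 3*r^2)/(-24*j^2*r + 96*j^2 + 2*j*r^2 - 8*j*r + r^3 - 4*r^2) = (r + 3)/(r - 4)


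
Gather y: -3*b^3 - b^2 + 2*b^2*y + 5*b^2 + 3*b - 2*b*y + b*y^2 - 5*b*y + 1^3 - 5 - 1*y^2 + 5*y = -3*b^3 + 4*b^2 + 3*b + y^2*(b - 1) + y*(2*b^2 - 7*b + 5) - 4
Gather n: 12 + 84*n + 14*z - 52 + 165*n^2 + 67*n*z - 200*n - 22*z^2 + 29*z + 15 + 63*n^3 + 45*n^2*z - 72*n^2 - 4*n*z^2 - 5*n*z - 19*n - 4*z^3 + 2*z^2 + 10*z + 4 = 63*n^3 + n^2*(45*z + 93) + n*(-4*z^2 + 62*z - 135) - 4*z^3 - 20*z^2 + 53*z - 21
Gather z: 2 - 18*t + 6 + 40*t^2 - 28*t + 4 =40*t^2 - 46*t + 12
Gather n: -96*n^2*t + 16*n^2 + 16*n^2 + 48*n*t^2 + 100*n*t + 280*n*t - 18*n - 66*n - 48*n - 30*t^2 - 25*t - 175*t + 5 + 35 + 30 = n^2*(32 - 96*t) + n*(48*t^2 + 380*t - 132) - 30*t^2 - 200*t + 70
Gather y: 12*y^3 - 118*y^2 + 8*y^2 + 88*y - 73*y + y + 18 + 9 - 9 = 12*y^3 - 110*y^2 + 16*y + 18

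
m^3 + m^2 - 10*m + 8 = (m - 2)*(m - 1)*(m + 4)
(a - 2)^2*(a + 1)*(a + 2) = a^4 - a^3 - 6*a^2 + 4*a + 8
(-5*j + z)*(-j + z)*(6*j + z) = 30*j^3 - 31*j^2*z + z^3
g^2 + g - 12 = (g - 3)*(g + 4)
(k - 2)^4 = k^4 - 8*k^3 + 24*k^2 - 32*k + 16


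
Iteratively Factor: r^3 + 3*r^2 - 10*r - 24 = (r + 2)*(r^2 + r - 12) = (r - 3)*(r + 2)*(r + 4)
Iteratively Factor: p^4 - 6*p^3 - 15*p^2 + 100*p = (p - 5)*(p^3 - p^2 - 20*p) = (p - 5)^2*(p^2 + 4*p) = (p - 5)^2*(p + 4)*(p)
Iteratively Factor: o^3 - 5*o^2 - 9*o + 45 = (o + 3)*(o^2 - 8*o + 15) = (o - 3)*(o + 3)*(o - 5)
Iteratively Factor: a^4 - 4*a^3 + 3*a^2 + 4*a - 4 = (a - 1)*(a^3 - 3*a^2 + 4) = (a - 2)*(a - 1)*(a^2 - a - 2) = (a - 2)^2*(a - 1)*(a + 1)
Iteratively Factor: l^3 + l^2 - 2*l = (l - 1)*(l^2 + 2*l) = (l - 1)*(l + 2)*(l)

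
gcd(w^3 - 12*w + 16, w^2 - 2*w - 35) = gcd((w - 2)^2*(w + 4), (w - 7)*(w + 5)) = 1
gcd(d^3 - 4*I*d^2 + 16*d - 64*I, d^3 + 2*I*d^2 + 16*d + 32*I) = d^2 + 16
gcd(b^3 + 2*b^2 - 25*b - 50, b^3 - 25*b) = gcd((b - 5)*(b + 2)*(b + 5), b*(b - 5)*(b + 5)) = b^2 - 25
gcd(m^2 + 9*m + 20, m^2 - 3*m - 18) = 1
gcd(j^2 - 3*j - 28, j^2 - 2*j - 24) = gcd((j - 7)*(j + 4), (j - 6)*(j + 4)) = j + 4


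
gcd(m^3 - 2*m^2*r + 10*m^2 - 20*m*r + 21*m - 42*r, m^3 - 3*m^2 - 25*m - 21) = m + 3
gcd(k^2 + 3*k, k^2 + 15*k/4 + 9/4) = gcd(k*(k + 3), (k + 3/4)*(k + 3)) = k + 3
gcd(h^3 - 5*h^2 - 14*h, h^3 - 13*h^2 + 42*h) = h^2 - 7*h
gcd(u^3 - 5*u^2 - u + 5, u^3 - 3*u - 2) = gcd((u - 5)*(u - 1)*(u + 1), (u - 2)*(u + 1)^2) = u + 1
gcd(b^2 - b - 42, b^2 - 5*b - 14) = b - 7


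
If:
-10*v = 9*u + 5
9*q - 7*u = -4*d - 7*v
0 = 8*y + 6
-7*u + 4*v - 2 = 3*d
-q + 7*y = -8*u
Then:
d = -15455/2674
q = 25763/5348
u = 3365/2674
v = -8731/5348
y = -3/4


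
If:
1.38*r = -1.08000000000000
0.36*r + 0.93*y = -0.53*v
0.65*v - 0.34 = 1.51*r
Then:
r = -0.78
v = -1.29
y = 1.04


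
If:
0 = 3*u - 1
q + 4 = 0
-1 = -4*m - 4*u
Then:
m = -1/12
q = -4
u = 1/3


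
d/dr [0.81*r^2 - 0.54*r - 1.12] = 1.62*r - 0.54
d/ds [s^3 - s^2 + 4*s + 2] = 3*s^2 - 2*s + 4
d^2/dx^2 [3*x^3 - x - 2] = 18*x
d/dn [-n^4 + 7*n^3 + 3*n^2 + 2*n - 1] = -4*n^3 + 21*n^2 + 6*n + 2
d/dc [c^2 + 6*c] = 2*c + 6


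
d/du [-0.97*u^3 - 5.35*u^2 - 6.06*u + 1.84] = -2.91*u^2 - 10.7*u - 6.06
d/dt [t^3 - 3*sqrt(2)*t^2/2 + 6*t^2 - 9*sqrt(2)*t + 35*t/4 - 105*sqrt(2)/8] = 3*t^2 - 3*sqrt(2)*t + 12*t - 9*sqrt(2) + 35/4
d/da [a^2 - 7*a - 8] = 2*a - 7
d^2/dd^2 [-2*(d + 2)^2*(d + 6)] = -12*d - 40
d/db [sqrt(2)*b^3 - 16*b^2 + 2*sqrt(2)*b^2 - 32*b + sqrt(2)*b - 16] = 3*sqrt(2)*b^2 - 32*b + 4*sqrt(2)*b - 32 + sqrt(2)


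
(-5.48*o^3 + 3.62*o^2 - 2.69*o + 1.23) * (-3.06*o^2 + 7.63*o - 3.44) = 16.7688*o^5 - 52.8896*o^4 + 54.7032*o^3 - 36.7413*o^2 + 18.6385*o - 4.2312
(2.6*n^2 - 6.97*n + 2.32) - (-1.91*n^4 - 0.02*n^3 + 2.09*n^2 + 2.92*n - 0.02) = 1.91*n^4 + 0.02*n^3 + 0.51*n^2 - 9.89*n + 2.34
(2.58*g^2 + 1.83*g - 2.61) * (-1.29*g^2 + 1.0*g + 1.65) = -3.3282*g^4 + 0.2193*g^3 + 9.4539*g^2 + 0.4095*g - 4.3065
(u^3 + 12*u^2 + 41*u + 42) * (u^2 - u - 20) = u^5 + 11*u^4 + 9*u^3 - 239*u^2 - 862*u - 840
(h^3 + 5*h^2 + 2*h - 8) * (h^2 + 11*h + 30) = h^5 + 16*h^4 + 87*h^3 + 164*h^2 - 28*h - 240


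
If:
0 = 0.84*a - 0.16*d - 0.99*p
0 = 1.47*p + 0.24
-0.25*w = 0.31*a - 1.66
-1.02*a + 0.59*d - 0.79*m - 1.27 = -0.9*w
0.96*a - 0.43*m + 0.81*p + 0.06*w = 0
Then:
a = 7.23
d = 38.98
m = 15.51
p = -0.16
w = -2.33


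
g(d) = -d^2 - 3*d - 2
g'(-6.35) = 9.70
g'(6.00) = -15.00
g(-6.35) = -23.27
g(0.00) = -2.00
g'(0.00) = -3.00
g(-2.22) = -0.27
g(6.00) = -56.00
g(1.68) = -9.86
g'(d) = -2*d - 3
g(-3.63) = -4.29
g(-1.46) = 0.25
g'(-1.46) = -0.08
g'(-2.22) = 1.44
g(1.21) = -7.09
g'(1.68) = -6.36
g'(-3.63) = 4.26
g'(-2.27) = 1.54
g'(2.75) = -8.50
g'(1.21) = -5.42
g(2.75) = -17.81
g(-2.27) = -0.34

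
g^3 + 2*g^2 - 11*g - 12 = (g - 3)*(g + 1)*(g + 4)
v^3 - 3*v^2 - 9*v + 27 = (v - 3)^2*(v + 3)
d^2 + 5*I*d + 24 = (d - 3*I)*(d + 8*I)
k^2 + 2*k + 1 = (k + 1)^2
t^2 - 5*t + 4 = (t - 4)*(t - 1)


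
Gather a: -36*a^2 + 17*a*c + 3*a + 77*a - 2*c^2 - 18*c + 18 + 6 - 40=-36*a^2 + a*(17*c + 80) - 2*c^2 - 18*c - 16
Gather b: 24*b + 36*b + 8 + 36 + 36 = 60*b + 80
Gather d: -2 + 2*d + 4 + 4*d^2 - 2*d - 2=4*d^2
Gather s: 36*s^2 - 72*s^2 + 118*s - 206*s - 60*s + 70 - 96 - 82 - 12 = -36*s^2 - 148*s - 120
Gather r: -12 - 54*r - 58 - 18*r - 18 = -72*r - 88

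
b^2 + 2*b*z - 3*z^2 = (b - z)*(b + 3*z)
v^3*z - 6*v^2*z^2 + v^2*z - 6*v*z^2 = v*(v - 6*z)*(v*z + z)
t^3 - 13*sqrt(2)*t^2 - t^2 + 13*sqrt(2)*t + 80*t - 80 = (t - 1)*(t - 8*sqrt(2))*(t - 5*sqrt(2))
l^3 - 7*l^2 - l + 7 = (l - 7)*(l - 1)*(l + 1)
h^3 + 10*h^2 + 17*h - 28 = (h - 1)*(h + 4)*(h + 7)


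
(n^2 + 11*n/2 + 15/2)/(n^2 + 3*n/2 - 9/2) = (2*n + 5)/(2*n - 3)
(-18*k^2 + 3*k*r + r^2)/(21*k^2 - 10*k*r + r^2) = (6*k + r)/(-7*k + r)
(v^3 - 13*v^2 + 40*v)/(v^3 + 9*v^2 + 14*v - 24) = v*(v^2 - 13*v + 40)/(v^3 + 9*v^2 + 14*v - 24)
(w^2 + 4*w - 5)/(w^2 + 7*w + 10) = (w - 1)/(w + 2)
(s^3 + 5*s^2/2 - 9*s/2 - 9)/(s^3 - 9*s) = (s^2 - s/2 - 3)/(s*(s - 3))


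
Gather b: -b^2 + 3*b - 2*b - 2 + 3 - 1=-b^2 + b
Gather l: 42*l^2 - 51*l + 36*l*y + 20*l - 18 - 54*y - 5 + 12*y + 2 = 42*l^2 + l*(36*y - 31) - 42*y - 21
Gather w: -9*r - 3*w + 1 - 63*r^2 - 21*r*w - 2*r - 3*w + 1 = -63*r^2 - 11*r + w*(-21*r - 6) + 2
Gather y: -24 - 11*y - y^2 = -y^2 - 11*y - 24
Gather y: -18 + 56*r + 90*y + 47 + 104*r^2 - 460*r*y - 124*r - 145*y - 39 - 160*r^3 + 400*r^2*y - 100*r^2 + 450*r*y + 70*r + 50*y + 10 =-160*r^3 + 4*r^2 + 2*r + y*(400*r^2 - 10*r - 5)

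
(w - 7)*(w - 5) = w^2 - 12*w + 35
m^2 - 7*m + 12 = (m - 4)*(m - 3)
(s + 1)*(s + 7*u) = s^2 + 7*s*u + s + 7*u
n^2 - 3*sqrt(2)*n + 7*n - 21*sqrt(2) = (n + 7)*(n - 3*sqrt(2))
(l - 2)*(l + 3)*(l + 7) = l^3 + 8*l^2 + l - 42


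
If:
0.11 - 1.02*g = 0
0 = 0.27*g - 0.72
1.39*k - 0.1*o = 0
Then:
No Solution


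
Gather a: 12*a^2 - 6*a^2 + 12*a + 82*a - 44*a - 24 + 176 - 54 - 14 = 6*a^2 + 50*a + 84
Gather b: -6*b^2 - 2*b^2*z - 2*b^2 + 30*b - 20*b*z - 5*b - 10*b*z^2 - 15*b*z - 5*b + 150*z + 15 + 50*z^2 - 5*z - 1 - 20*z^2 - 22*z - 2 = b^2*(-2*z - 8) + b*(-10*z^2 - 35*z + 20) + 30*z^2 + 123*z + 12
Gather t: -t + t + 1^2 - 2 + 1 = 0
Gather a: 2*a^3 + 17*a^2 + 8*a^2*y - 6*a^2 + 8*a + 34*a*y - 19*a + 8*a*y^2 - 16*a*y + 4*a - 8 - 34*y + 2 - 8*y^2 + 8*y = 2*a^3 + a^2*(8*y + 11) + a*(8*y^2 + 18*y - 7) - 8*y^2 - 26*y - 6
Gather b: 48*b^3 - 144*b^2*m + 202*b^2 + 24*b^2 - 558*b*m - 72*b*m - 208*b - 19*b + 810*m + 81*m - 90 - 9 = 48*b^3 + b^2*(226 - 144*m) + b*(-630*m - 227) + 891*m - 99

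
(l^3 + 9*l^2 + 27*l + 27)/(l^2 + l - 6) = (l^2 + 6*l + 9)/(l - 2)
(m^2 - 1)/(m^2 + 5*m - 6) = (m + 1)/(m + 6)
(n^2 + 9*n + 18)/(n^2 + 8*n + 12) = (n + 3)/(n + 2)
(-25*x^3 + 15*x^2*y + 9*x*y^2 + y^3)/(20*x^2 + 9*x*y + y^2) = (-5*x^2 + 4*x*y + y^2)/(4*x + y)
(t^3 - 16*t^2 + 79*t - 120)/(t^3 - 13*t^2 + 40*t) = (t - 3)/t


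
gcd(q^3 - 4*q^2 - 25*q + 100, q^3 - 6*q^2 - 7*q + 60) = q^2 - 9*q + 20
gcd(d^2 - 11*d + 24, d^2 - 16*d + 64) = d - 8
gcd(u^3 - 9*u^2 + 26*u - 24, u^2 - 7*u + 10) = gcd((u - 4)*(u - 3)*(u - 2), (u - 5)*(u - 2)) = u - 2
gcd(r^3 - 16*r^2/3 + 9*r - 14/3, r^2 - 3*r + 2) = r^2 - 3*r + 2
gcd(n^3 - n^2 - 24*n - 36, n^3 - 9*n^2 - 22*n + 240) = n - 6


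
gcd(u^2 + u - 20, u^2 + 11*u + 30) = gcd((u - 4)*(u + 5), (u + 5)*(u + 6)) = u + 5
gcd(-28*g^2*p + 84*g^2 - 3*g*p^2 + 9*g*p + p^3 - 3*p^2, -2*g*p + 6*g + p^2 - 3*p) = p - 3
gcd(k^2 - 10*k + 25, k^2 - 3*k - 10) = k - 5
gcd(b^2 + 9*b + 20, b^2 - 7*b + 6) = 1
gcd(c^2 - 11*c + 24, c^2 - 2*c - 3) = c - 3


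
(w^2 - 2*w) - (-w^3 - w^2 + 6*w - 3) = w^3 + 2*w^2 - 8*w + 3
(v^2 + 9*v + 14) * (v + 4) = v^3 + 13*v^2 + 50*v + 56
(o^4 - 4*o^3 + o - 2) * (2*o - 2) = 2*o^5 - 10*o^4 + 8*o^3 + 2*o^2 - 6*o + 4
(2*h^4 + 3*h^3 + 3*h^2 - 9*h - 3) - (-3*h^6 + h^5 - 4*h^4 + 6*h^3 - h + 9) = 3*h^6 - h^5 + 6*h^4 - 3*h^3 + 3*h^2 - 8*h - 12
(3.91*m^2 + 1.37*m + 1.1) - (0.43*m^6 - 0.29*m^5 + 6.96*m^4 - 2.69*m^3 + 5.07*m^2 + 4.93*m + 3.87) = -0.43*m^6 + 0.29*m^5 - 6.96*m^4 + 2.69*m^3 - 1.16*m^2 - 3.56*m - 2.77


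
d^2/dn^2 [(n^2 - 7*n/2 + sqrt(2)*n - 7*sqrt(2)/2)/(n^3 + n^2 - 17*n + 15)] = (-((3*n + 1)*(2*n^2 - 7*n + 2*sqrt(2)*n - 7*sqrt(2)) + (4*n - 7 + 2*sqrt(2))*(3*n^2 + 2*n - 17))*(n^3 + n^2 - 17*n + 15) + (3*n^2 + 2*n - 17)^2*(2*n^2 - 7*n + 2*sqrt(2)*n - 7*sqrt(2)) + 2*(n^3 + n^2 - 17*n + 15)^2)/(n^3 + n^2 - 17*n + 15)^3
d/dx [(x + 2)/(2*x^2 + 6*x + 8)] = (x^2 + 3*x - (x + 2)*(2*x + 3) + 4)/(2*(x^2 + 3*x + 4)^2)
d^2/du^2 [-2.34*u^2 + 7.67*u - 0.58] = -4.68000000000000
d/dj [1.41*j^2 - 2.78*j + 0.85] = 2.82*j - 2.78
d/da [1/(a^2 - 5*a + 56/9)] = 81*(5 - 2*a)/(9*a^2 - 45*a + 56)^2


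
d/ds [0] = 0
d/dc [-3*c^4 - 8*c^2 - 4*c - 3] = -12*c^3 - 16*c - 4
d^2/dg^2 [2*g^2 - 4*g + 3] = 4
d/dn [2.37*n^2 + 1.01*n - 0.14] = 4.74*n + 1.01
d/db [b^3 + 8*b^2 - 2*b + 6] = 3*b^2 + 16*b - 2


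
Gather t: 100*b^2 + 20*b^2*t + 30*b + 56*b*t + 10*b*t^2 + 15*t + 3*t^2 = 100*b^2 + 30*b + t^2*(10*b + 3) + t*(20*b^2 + 56*b + 15)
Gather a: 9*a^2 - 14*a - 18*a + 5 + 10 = 9*a^2 - 32*a + 15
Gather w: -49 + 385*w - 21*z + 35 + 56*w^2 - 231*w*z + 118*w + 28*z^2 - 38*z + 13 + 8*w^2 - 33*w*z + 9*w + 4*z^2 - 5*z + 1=64*w^2 + w*(512 - 264*z) + 32*z^2 - 64*z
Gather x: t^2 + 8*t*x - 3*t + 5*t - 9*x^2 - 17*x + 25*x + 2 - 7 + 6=t^2 + 2*t - 9*x^2 + x*(8*t + 8) + 1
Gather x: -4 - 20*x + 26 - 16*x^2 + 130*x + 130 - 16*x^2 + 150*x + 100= -32*x^2 + 260*x + 252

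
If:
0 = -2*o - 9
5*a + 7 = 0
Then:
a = -7/5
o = -9/2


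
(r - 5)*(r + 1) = r^2 - 4*r - 5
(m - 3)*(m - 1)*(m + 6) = m^3 + 2*m^2 - 21*m + 18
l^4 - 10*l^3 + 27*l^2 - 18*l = l*(l - 6)*(l - 3)*(l - 1)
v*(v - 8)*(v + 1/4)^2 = v^4 - 15*v^3/2 - 63*v^2/16 - v/2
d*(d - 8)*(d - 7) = d^3 - 15*d^2 + 56*d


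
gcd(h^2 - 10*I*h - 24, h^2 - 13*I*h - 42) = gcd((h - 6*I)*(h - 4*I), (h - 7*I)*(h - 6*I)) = h - 6*I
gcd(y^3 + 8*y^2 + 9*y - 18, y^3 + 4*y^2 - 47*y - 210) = y + 6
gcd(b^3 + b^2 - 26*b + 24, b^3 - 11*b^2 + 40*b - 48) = b - 4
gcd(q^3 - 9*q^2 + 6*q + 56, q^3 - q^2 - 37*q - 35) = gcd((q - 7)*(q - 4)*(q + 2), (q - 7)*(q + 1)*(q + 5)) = q - 7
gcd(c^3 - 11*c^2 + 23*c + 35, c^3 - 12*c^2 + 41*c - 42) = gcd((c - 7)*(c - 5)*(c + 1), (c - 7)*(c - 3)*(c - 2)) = c - 7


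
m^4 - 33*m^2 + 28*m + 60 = (m - 5)*(m - 2)*(m + 1)*(m + 6)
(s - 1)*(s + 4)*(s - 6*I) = s^3 + 3*s^2 - 6*I*s^2 - 4*s - 18*I*s + 24*I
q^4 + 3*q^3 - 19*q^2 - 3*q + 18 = (q - 3)*(q - 1)*(q + 1)*(q + 6)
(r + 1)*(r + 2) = r^2 + 3*r + 2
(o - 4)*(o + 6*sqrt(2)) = o^2 - 4*o + 6*sqrt(2)*o - 24*sqrt(2)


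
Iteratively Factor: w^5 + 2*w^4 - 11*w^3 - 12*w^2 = (w)*(w^4 + 2*w^3 - 11*w^2 - 12*w) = w*(w - 3)*(w^3 + 5*w^2 + 4*w) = w*(w - 3)*(w + 4)*(w^2 + w) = w^2*(w - 3)*(w + 4)*(w + 1)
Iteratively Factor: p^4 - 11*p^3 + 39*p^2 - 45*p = (p - 3)*(p^3 - 8*p^2 + 15*p) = p*(p - 3)*(p^2 - 8*p + 15) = p*(p - 5)*(p - 3)*(p - 3)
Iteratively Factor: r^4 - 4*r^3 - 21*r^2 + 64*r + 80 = (r - 5)*(r^3 + r^2 - 16*r - 16) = (r - 5)*(r - 4)*(r^2 + 5*r + 4) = (r - 5)*(r - 4)*(r + 4)*(r + 1)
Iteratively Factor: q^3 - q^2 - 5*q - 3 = (q - 3)*(q^2 + 2*q + 1) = (q - 3)*(q + 1)*(q + 1)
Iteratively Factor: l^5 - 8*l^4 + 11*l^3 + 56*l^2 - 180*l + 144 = (l - 2)*(l^4 - 6*l^3 - l^2 + 54*l - 72) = (l - 4)*(l - 2)*(l^3 - 2*l^2 - 9*l + 18) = (l - 4)*(l - 2)*(l + 3)*(l^2 - 5*l + 6) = (l - 4)*(l - 3)*(l - 2)*(l + 3)*(l - 2)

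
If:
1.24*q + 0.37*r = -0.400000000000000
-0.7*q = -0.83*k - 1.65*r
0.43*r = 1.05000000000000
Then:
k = -5.74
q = -1.05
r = 2.44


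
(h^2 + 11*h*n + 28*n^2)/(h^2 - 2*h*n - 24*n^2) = (h + 7*n)/(h - 6*n)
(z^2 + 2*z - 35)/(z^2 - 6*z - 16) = (-z^2 - 2*z + 35)/(-z^2 + 6*z + 16)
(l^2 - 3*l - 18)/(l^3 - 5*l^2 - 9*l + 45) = (l - 6)/(l^2 - 8*l + 15)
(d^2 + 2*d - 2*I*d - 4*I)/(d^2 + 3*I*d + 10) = (d + 2)/(d + 5*I)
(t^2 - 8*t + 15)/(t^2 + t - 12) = (t - 5)/(t + 4)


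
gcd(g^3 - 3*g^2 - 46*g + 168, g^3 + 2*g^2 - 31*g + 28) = g^2 + 3*g - 28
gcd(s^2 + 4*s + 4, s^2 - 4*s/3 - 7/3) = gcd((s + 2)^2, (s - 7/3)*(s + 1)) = 1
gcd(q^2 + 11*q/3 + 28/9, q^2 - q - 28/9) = q + 4/3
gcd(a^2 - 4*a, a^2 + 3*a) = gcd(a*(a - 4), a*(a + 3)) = a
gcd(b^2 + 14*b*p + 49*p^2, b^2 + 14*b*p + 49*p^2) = b^2 + 14*b*p + 49*p^2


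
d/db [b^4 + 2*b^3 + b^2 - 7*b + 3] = 4*b^3 + 6*b^2 + 2*b - 7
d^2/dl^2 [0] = 0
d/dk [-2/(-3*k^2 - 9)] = -4*k/(3*(k^2 + 3)^2)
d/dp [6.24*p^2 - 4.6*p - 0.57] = 12.48*p - 4.6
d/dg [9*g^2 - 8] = 18*g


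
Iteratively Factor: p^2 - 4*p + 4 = (p - 2)*(p - 2)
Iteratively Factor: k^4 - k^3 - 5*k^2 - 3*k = (k - 3)*(k^3 + 2*k^2 + k) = k*(k - 3)*(k^2 + 2*k + 1) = k*(k - 3)*(k + 1)*(k + 1)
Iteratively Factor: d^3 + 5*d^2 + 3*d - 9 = (d - 1)*(d^2 + 6*d + 9) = (d - 1)*(d + 3)*(d + 3)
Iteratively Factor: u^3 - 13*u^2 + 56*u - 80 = (u - 4)*(u^2 - 9*u + 20) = (u - 5)*(u - 4)*(u - 4)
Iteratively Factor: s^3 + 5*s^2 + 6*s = (s + 2)*(s^2 + 3*s) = s*(s + 2)*(s + 3)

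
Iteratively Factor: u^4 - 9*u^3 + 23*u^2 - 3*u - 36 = (u - 3)*(u^3 - 6*u^2 + 5*u + 12) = (u - 3)*(u + 1)*(u^2 - 7*u + 12) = (u - 4)*(u - 3)*(u + 1)*(u - 3)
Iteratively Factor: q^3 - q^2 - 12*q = (q + 3)*(q^2 - 4*q) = q*(q + 3)*(q - 4)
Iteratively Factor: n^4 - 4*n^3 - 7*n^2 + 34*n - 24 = (n - 2)*(n^3 - 2*n^2 - 11*n + 12) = (n - 2)*(n - 1)*(n^2 - n - 12) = (n - 2)*(n - 1)*(n + 3)*(n - 4)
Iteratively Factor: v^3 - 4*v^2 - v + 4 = (v + 1)*(v^2 - 5*v + 4) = (v - 1)*(v + 1)*(v - 4)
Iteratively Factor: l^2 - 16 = (l - 4)*(l + 4)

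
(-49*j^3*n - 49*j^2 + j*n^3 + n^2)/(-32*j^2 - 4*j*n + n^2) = (49*j^3*n + 49*j^2 - j*n^3 - n^2)/(32*j^2 + 4*j*n - n^2)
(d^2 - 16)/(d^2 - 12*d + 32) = (d + 4)/(d - 8)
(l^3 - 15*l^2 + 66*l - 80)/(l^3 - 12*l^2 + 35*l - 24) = (l^2 - 7*l + 10)/(l^2 - 4*l + 3)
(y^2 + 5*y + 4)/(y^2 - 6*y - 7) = (y + 4)/(y - 7)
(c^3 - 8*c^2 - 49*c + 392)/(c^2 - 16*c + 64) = (c^2 - 49)/(c - 8)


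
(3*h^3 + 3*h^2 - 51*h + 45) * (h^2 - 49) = 3*h^5 + 3*h^4 - 198*h^3 - 102*h^2 + 2499*h - 2205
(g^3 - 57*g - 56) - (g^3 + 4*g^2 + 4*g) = -4*g^2 - 61*g - 56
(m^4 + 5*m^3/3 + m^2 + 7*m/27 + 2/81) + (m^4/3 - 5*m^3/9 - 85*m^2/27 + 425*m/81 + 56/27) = 4*m^4/3 + 10*m^3/9 - 58*m^2/27 + 446*m/81 + 170/81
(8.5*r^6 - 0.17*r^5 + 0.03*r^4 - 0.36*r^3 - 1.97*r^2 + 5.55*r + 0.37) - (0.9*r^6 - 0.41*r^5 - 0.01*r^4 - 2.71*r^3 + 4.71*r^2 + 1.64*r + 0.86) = 7.6*r^6 + 0.24*r^5 + 0.04*r^4 + 2.35*r^3 - 6.68*r^2 + 3.91*r - 0.49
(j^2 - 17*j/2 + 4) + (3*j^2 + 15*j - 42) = 4*j^2 + 13*j/2 - 38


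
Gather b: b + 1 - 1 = b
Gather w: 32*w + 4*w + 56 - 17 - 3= 36*w + 36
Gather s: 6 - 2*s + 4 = 10 - 2*s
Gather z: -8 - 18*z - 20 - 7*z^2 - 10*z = -7*z^2 - 28*z - 28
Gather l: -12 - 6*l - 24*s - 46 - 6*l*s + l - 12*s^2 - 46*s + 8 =l*(-6*s - 5) - 12*s^2 - 70*s - 50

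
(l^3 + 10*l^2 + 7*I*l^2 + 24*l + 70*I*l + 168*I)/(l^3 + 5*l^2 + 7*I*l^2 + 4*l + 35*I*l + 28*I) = (l + 6)/(l + 1)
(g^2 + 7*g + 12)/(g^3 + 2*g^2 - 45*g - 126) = (g + 4)/(g^2 - g - 42)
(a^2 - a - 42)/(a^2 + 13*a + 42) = (a - 7)/(a + 7)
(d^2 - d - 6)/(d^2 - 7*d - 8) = (-d^2 + d + 6)/(-d^2 + 7*d + 8)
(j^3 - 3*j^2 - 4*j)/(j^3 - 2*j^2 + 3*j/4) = 4*(j^2 - 3*j - 4)/(4*j^2 - 8*j + 3)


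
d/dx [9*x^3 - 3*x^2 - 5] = 3*x*(9*x - 2)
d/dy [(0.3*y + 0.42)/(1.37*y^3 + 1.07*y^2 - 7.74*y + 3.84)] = (-0.822*y^3 - 2.0472*y^2 - 0.8988*y + 4.4028)/(1.8769*y^6 + 2.9318*y^5 - 20.0627*y^4 - 6.042*y^3 + 68.1252*y^2 - 59.4432*y + 14.7456)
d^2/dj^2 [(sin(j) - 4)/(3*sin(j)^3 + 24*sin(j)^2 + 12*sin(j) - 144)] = (-4*sin(j)^7 + 12*sin(j)^6 + 310*sin(j)^5 + 464*sin(j)^4 - 584*sin(j)^3 + 4960*sin(j)^2 - 1152*sin(j) - 2816)/(3*(sin(j)^3 + 8*sin(j)^2 + 4*sin(j) - 48)^3)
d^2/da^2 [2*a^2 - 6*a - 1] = 4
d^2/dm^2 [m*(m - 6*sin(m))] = 6*m*sin(m) - 12*cos(m) + 2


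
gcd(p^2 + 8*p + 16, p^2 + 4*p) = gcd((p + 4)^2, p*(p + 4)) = p + 4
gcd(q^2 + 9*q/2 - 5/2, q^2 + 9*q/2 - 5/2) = q^2 + 9*q/2 - 5/2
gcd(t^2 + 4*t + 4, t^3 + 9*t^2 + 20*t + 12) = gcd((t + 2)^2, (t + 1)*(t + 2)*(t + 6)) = t + 2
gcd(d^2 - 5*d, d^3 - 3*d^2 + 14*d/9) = d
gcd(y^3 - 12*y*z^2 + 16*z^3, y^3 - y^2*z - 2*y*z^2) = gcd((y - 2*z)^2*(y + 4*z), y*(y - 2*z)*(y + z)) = y - 2*z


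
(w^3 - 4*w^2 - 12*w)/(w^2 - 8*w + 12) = w*(w + 2)/(w - 2)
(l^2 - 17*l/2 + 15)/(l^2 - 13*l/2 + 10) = (l - 6)/(l - 4)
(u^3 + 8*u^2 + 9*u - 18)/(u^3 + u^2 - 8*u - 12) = (u^3 + 8*u^2 + 9*u - 18)/(u^3 + u^2 - 8*u - 12)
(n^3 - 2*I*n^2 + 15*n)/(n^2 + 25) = n*(n + 3*I)/(n + 5*I)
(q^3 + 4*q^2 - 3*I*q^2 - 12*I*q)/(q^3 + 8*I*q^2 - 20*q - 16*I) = q*(q^2 + q*(4 - 3*I) - 12*I)/(q^3 + 8*I*q^2 - 20*q - 16*I)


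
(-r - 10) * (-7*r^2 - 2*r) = 7*r^3 + 72*r^2 + 20*r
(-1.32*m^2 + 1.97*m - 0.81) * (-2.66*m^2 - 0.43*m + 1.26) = 3.5112*m^4 - 4.6726*m^3 - 0.3557*m^2 + 2.8305*m - 1.0206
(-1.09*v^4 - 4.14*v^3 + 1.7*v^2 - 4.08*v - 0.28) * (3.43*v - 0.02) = -3.7387*v^5 - 14.1784*v^4 + 5.9138*v^3 - 14.0284*v^2 - 0.8788*v + 0.0056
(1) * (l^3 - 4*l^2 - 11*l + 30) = l^3 - 4*l^2 - 11*l + 30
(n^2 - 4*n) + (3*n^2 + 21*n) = 4*n^2 + 17*n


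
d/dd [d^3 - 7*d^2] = d*(3*d - 14)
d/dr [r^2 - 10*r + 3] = 2*r - 10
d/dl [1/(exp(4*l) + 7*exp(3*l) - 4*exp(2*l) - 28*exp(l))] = (-4*exp(3*l) - 21*exp(2*l) + 8*exp(l) + 28)*exp(-l)/(exp(3*l) + 7*exp(2*l) - 4*exp(l) - 28)^2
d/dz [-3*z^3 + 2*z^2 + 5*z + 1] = -9*z^2 + 4*z + 5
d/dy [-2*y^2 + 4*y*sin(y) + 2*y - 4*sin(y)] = 4*y*cos(y) - 4*y - 4*sqrt(2)*cos(y + pi/4) + 2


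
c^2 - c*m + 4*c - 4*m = (c + 4)*(c - m)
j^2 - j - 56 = (j - 8)*(j + 7)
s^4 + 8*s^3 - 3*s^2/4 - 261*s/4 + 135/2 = (s - 3/2)^2*(s + 5)*(s + 6)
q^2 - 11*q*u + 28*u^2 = (q - 7*u)*(q - 4*u)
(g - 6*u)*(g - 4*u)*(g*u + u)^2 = g^4*u^2 - 10*g^3*u^3 + 2*g^3*u^2 + 24*g^2*u^4 - 20*g^2*u^3 + g^2*u^2 + 48*g*u^4 - 10*g*u^3 + 24*u^4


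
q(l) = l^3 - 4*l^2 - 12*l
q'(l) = 3*l^2 - 8*l - 12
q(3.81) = -48.48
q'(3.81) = 1.07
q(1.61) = -25.52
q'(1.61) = -17.10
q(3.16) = -46.31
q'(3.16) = -7.32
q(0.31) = -4.07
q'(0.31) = -14.19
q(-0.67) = 5.94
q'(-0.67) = -5.29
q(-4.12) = -88.39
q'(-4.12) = 71.88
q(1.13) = -17.22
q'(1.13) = -17.21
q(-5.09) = -174.42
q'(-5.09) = 106.44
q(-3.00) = -27.00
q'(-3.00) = 39.00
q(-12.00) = -2160.00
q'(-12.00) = 516.00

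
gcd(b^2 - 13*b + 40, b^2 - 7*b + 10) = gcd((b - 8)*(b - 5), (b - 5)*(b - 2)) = b - 5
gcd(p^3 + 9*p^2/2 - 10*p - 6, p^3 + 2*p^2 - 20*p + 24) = p^2 + 4*p - 12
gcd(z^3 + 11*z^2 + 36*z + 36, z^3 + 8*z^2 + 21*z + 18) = z^2 + 5*z + 6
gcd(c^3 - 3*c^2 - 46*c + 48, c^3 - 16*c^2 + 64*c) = c - 8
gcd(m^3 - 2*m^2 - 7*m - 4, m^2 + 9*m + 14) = 1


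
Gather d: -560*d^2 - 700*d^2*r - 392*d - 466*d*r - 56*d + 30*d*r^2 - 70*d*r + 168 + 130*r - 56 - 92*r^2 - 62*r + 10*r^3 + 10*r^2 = d^2*(-700*r - 560) + d*(30*r^2 - 536*r - 448) + 10*r^3 - 82*r^2 + 68*r + 112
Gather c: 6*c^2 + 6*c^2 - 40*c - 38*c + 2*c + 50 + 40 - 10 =12*c^2 - 76*c + 80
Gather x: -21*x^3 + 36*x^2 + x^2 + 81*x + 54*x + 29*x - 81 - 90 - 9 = -21*x^3 + 37*x^2 + 164*x - 180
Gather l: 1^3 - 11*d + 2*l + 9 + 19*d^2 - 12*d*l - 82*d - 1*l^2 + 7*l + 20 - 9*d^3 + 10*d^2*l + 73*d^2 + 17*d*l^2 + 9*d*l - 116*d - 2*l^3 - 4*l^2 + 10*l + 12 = -9*d^3 + 92*d^2 - 209*d - 2*l^3 + l^2*(17*d - 5) + l*(10*d^2 - 3*d + 19) + 42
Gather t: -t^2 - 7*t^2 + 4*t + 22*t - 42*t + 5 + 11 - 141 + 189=-8*t^2 - 16*t + 64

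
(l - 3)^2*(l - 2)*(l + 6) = l^4 - 2*l^3 - 27*l^2 + 108*l - 108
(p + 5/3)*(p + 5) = p^2 + 20*p/3 + 25/3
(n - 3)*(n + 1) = n^2 - 2*n - 3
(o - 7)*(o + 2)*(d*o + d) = d*o^3 - 4*d*o^2 - 19*d*o - 14*d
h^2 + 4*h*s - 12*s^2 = (h - 2*s)*(h + 6*s)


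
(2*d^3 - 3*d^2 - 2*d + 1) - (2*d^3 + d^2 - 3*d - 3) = -4*d^2 + d + 4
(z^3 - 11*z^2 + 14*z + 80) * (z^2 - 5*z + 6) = z^5 - 16*z^4 + 75*z^3 - 56*z^2 - 316*z + 480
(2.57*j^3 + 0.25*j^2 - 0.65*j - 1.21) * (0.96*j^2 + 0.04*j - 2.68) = 2.4672*j^5 + 0.3428*j^4 - 7.5016*j^3 - 1.8576*j^2 + 1.6936*j + 3.2428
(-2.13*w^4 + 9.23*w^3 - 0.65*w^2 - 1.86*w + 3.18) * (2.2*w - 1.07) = -4.686*w^5 + 22.5851*w^4 - 11.3061*w^3 - 3.3965*w^2 + 8.9862*w - 3.4026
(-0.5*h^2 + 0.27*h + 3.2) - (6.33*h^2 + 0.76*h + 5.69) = -6.83*h^2 - 0.49*h - 2.49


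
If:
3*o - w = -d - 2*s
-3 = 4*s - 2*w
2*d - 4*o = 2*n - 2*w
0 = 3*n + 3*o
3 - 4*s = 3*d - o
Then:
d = 33/4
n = 9/4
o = -9/4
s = -6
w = -21/2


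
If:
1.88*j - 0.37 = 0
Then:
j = 0.20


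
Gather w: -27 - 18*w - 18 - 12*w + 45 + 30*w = 0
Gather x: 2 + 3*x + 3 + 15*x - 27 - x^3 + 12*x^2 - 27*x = -x^3 + 12*x^2 - 9*x - 22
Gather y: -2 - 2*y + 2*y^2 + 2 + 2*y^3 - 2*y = 2*y^3 + 2*y^2 - 4*y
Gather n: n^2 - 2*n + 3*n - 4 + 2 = n^2 + n - 2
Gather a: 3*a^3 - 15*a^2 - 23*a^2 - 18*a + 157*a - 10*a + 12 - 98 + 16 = 3*a^3 - 38*a^2 + 129*a - 70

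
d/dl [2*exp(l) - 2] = 2*exp(l)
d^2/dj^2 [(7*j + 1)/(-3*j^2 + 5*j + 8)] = 2*((6*j - 5)^2*(7*j + 1) + (63*j - 32)*(-3*j^2 + 5*j + 8))/(-3*j^2 + 5*j + 8)^3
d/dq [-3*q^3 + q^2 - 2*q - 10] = -9*q^2 + 2*q - 2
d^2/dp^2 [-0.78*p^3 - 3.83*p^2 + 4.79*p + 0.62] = -4.68*p - 7.66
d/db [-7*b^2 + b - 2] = 1 - 14*b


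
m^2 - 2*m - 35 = (m - 7)*(m + 5)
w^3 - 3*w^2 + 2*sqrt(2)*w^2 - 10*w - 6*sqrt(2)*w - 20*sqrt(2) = (w - 5)*(w + 2)*(w + 2*sqrt(2))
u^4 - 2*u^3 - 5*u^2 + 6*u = u*(u - 3)*(u - 1)*(u + 2)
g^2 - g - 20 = (g - 5)*(g + 4)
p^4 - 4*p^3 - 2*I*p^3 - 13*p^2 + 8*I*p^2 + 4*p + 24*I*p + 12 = (p - 6)*(p + 2)*(p - I)^2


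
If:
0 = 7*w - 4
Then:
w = 4/7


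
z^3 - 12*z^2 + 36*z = z*(z - 6)^2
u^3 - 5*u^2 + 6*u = u*(u - 3)*(u - 2)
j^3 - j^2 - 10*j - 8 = (j - 4)*(j + 1)*(j + 2)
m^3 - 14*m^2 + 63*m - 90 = (m - 6)*(m - 5)*(m - 3)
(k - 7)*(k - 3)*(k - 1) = k^3 - 11*k^2 + 31*k - 21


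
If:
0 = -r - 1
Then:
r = -1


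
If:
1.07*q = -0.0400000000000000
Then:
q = -0.04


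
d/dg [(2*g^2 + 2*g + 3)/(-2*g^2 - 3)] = 2*(2*g^2 - 3)/(4*g^4 + 12*g^2 + 9)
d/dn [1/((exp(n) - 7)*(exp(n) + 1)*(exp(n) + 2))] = -((exp(n) - 7)*(exp(n) + 1) + (exp(n) - 7)*(exp(n) + 2) + (exp(n) + 1)*(exp(n) + 2))/(4*(exp(n) - 7)^2*(exp(n) + 2)^2*cosh(n/2)^2)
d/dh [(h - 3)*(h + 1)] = 2*h - 2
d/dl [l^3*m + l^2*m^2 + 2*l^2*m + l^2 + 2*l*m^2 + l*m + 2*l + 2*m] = 3*l^2*m + 2*l*m^2 + 4*l*m + 2*l + 2*m^2 + m + 2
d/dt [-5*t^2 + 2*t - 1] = 2 - 10*t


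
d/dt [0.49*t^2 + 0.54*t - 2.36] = 0.98*t + 0.54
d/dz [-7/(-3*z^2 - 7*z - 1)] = 7*(-6*z - 7)/(3*z^2 + 7*z + 1)^2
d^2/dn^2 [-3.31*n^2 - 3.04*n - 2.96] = -6.62000000000000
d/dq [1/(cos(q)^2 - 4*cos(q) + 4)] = 2*sin(q)/(cos(q) - 2)^3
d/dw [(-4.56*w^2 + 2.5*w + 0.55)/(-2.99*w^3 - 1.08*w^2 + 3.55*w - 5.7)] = (-13.6344*w^4 + 14.95*w^3 - 8.5545*w^2 + 53.172*w - 16.2025)/(8.9401*w^6 + 6.4584*w^5 - 20.0626*w^4 + 26.418*w^3 + 24.9145*w^2 - 40.47*w + 32.49)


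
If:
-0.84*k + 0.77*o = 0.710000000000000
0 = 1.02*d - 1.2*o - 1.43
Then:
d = 1.17647058823529*o + 1.40196078431373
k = 0.916666666666667*o - 0.845238095238095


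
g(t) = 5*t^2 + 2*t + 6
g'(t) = 10*t + 2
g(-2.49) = 32.02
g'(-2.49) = -22.90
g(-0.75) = 7.31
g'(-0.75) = -5.50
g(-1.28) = 11.63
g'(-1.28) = -10.80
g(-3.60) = 63.60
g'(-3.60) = -34.00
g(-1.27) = 11.52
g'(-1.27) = -10.70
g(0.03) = 6.06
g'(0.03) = 2.30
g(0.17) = 6.48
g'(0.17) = 3.70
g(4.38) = 110.68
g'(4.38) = 45.80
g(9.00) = 429.00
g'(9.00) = 92.00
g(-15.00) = 1101.00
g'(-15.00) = -148.00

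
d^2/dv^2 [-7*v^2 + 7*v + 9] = -14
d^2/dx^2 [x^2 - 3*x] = 2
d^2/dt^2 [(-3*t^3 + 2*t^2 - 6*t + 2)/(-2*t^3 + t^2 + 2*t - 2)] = 4*(-t^6 + 54*t^5 - 90*t^4 + 70*t^3 - 87*t^2 + 42*t + 2)/(8*t^9 - 12*t^8 - 18*t^7 + 47*t^6 - 6*t^5 - 54*t^4 + 40*t^3 + 12*t^2 - 24*t + 8)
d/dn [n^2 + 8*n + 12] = 2*n + 8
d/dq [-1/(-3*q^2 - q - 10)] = (-6*q - 1)/(3*q^2 + q + 10)^2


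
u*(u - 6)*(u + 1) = u^3 - 5*u^2 - 6*u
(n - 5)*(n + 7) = n^2 + 2*n - 35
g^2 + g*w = g*(g + w)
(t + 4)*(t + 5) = t^2 + 9*t + 20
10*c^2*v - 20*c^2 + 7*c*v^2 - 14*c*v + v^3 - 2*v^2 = (2*c + v)*(5*c + v)*(v - 2)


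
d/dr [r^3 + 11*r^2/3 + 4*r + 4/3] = 3*r^2 + 22*r/3 + 4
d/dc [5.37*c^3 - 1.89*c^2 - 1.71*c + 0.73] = 16.11*c^2 - 3.78*c - 1.71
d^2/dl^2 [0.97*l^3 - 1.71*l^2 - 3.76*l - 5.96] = 5.82*l - 3.42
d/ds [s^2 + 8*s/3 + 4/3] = 2*s + 8/3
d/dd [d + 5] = 1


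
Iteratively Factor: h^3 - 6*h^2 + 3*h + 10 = (h - 5)*(h^2 - h - 2) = (h - 5)*(h - 2)*(h + 1)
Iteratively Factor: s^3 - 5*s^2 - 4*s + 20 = (s + 2)*(s^2 - 7*s + 10) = (s - 2)*(s + 2)*(s - 5)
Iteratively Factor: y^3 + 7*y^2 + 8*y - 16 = (y - 1)*(y^2 + 8*y + 16) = (y - 1)*(y + 4)*(y + 4)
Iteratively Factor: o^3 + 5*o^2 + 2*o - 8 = (o + 2)*(o^2 + 3*o - 4) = (o + 2)*(o + 4)*(o - 1)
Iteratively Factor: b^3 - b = (b + 1)*(b^2 - b) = b*(b + 1)*(b - 1)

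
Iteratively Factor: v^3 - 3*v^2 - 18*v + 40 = (v + 4)*(v^2 - 7*v + 10) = (v - 2)*(v + 4)*(v - 5)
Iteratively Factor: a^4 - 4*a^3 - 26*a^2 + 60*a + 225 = (a + 3)*(a^3 - 7*a^2 - 5*a + 75) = (a + 3)^2*(a^2 - 10*a + 25) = (a - 5)*(a + 3)^2*(a - 5)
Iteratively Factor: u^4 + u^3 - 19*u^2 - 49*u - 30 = (u + 2)*(u^3 - u^2 - 17*u - 15) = (u - 5)*(u + 2)*(u^2 + 4*u + 3) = (u - 5)*(u + 2)*(u + 3)*(u + 1)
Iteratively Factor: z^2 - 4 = (z + 2)*(z - 2)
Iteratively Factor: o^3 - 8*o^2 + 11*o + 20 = (o + 1)*(o^2 - 9*o + 20) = (o - 4)*(o + 1)*(o - 5)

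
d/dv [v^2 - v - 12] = 2*v - 1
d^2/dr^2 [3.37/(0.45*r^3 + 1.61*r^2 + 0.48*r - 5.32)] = (-(9.099*r + 10.8514)*(0.45*r^3 + 1.61*r^2 + 0.48*r - 5.32) + 3.37*(1.35*r^2 + 3.22*r + 0.48)*(2.7*r^2 + 6.44*r + 0.96))/(0.45*r^3 + 1.61*r^2 + 0.48*r - 5.32)^3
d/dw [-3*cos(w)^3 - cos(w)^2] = (9*cos(w) + 2)*sin(w)*cos(w)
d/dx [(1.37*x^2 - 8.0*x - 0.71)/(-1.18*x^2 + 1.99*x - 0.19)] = (-6.7137*x^2 - 2.1962*x + 2.9329)/(1.3924*x^4 - 4.6964*x^3 + 4.4085*x^2 - 0.7562*x + 0.0361)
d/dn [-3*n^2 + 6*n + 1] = 6 - 6*n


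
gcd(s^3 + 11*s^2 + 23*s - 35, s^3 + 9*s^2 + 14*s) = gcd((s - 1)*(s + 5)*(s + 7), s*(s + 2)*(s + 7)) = s + 7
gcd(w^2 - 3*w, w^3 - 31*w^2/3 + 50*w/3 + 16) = w - 3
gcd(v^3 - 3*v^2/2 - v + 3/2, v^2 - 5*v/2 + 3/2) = v^2 - 5*v/2 + 3/2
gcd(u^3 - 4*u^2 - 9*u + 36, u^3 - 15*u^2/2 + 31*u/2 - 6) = u^2 - 7*u + 12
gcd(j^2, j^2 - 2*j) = j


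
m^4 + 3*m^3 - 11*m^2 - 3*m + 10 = (m - 2)*(m - 1)*(m + 1)*(m + 5)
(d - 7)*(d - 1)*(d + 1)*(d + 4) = d^4 - 3*d^3 - 29*d^2 + 3*d + 28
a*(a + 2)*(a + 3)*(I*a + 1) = I*a^4 + a^3 + 5*I*a^3 + 5*a^2 + 6*I*a^2 + 6*a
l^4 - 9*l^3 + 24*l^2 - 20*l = l*(l - 5)*(l - 2)^2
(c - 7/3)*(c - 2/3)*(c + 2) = c^3 - c^2 - 40*c/9 + 28/9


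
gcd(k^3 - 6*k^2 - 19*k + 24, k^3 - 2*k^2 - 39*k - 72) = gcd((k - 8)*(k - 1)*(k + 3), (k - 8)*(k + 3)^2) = k^2 - 5*k - 24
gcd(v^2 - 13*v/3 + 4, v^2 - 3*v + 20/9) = v - 4/3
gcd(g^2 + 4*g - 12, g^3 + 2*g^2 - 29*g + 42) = g - 2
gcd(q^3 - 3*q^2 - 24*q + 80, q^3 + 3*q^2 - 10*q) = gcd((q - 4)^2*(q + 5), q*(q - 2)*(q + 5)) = q + 5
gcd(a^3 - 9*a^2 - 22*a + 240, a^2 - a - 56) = a - 8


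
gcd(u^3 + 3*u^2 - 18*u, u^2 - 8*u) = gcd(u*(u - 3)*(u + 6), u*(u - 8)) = u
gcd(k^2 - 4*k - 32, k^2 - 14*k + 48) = k - 8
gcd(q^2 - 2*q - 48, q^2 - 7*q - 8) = q - 8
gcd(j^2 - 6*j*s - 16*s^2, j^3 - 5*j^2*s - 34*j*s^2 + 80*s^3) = -j + 8*s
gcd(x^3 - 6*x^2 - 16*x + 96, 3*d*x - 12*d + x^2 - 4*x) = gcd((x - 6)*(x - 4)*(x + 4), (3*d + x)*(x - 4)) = x - 4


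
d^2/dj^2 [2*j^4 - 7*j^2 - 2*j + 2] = 24*j^2 - 14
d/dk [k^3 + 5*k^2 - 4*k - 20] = 3*k^2 + 10*k - 4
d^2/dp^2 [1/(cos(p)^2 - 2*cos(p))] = (-2*(1 - cos(2*p))^2 - 15*cos(p) - 6*cos(2*p) + 3*cos(3*p) + 18)/(2*(cos(p) - 2)^3*cos(p)^3)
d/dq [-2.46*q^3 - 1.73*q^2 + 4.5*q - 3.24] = -7.38*q^2 - 3.46*q + 4.5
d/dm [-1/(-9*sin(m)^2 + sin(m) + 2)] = (1 - 18*sin(m))*cos(m)/(-9*sin(m)^2 + sin(m) + 2)^2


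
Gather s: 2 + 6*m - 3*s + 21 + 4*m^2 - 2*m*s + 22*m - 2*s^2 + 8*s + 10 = 4*m^2 + 28*m - 2*s^2 + s*(5 - 2*m) + 33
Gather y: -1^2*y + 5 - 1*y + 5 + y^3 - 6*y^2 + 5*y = y^3 - 6*y^2 + 3*y + 10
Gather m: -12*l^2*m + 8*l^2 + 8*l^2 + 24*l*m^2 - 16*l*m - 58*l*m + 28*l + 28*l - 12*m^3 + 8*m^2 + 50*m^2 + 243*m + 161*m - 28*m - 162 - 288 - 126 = 16*l^2 + 56*l - 12*m^3 + m^2*(24*l + 58) + m*(-12*l^2 - 74*l + 376) - 576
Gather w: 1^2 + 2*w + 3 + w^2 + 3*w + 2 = w^2 + 5*w + 6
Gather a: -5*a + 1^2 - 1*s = -5*a - s + 1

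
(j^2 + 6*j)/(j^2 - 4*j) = (j + 6)/(j - 4)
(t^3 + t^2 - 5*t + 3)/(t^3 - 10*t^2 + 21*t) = (t^3 + t^2 - 5*t + 3)/(t*(t^2 - 10*t + 21))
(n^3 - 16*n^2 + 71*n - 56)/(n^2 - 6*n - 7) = (n^2 - 9*n + 8)/(n + 1)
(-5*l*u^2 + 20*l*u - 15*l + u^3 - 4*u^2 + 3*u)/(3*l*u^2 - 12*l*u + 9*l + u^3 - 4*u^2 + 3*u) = (-5*l + u)/(3*l + u)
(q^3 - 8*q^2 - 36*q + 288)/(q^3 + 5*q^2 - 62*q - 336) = (q - 6)/(q + 7)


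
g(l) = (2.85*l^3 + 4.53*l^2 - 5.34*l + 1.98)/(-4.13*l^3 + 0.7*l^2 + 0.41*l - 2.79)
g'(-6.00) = 0.04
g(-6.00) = -0.46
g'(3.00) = 0.05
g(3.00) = -0.97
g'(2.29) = 0.02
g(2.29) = -1.00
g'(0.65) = -0.82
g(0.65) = -0.36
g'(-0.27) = 3.01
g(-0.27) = -1.34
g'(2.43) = 0.03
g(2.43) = -1.00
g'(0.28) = 0.81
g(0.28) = -0.33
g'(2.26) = 0.02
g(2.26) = -1.00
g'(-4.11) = 0.10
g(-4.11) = -0.33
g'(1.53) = -0.21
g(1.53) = -0.95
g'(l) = (8.55*l^2 + 9.06*l - 5.34)/(-4.13*l^3 + 0.7*l^2 + 0.41*l - 2.79) + (12.39*l^2 - 1.4*l - 0.41)*(2.85*l^3 + 4.53*l^2 - 5.34*l + 1.98)/(-4.13*l^3 + 0.7*l^2 + 0.41*l - 2.79)^2 = (20.7039*l^4 - 41.7714*l^3 + 6.273*l^2 - 28.0494*l + 14.0868)/(17.0569*l^6 - 5.782*l^5 - 2.8966*l^4 + 23.6194*l^3 - 3.7379*l^2 - 2.2878*l + 7.7841)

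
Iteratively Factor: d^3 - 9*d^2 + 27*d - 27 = (d - 3)*(d^2 - 6*d + 9) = (d - 3)^2*(d - 3)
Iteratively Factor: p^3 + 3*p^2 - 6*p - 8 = (p + 1)*(p^2 + 2*p - 8) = (p - 2)*(p + 1)*(p + 4)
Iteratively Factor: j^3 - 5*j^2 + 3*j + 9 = (j - 3)*(j^2 - 2*j - 3) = (j - 3)*(j + 1)*(j - 3)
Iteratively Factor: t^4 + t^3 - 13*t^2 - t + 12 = (t + 4)*(t^3 - 3*t^2 - t + 3) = (t - 3)*(t + 4)*(t^2 - 1) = (t - 3)*(t + 1)*(t + 4)*(t - 1)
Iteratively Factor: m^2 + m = (m + 1)*(m)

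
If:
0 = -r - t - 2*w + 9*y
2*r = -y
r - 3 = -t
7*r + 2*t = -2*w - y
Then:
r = 1/5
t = 14/5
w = -33/10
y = -2/5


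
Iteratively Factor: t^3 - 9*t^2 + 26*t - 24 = (t - 4)*(t^2 - 5*t + 6) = (t - 4)*(t - 3)*(t - 2)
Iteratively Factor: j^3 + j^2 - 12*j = (j)*(j^2 + j - 12) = j*(j + 4)*(j - 3)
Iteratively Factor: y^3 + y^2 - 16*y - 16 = (y + 4)*(y^2 - 3*y - 4) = (y - 4)*(y + 4)*(y + 1)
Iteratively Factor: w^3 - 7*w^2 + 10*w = (w - 5)*(w^2 - 2*w) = (w - 5)*(w - 2)*(w)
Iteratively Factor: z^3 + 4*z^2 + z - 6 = (z - 1)*(z^2 + 5*z + 6) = (z - 1)*(z + 3)*(z + 2)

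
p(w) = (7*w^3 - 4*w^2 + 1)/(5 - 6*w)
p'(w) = (21*w^2 - 8*w)/(5 - 6*w) + 6*(7*w^3 - 4*w^2 + 1)/(5 - 6*w)^2 = (-84*w^3 + 129*w^2 - 40*w + 6)/(36*w^2 - 60*w + 25)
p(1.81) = -5.02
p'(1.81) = -4.13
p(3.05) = -12.21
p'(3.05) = -7.35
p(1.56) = -4.09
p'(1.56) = -3.23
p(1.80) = -4.98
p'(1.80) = -4.10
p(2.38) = -7.84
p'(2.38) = -5.70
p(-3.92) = -16.90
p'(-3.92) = 8.86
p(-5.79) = -37.54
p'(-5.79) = 13.21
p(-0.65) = -0.29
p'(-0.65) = 1.38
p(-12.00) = -164.56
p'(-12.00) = 27.70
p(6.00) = -44.16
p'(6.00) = -14.29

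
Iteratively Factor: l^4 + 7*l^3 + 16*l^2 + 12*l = (l + 2)*(l^3 + 5*l^2 + 6*l) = l*(l + 2)*(l^2 + 5*l + 6) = l*(l + 2)^2*(l + 3)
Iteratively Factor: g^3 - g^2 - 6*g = (g + 2)*(g^2 - 3*g) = (g - 3)*(g + 2)*(g)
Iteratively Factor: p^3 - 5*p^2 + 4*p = (p - 1)*(p^2 - 4*p) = (p - 4)*(p - 1)*(p)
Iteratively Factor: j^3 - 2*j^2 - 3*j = (j - 3)*(j^2 + j) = (j - 3)*(j + 1)*(j)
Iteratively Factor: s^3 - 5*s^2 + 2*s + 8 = (s + 1)*(s^2 - 6*s + 8) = (s - 4)*(s + 1)*(s - 2)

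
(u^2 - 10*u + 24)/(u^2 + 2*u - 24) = (u - 6)/(u + 6)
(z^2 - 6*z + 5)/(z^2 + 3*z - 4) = (z - 5)/(z + 4)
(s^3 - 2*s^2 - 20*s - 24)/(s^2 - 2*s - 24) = (s^2 + 4*s + 4)/(s + 4)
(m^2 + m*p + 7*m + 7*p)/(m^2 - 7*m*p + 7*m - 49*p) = (-m - p)/(-m + 7*p)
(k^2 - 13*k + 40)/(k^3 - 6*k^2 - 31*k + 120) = (k - 5)/(k^2 + 2*k - 15)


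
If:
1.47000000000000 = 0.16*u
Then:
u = 9.19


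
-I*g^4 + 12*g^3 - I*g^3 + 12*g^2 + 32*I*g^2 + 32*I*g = g*(g + 4*I)*(g + 8*I)*(-I*g - I)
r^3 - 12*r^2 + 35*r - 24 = (r - 8)*(r - 3)*(r - 1)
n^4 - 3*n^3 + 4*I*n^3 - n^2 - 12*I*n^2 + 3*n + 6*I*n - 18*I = (n - 3)*(n - I)*(n + 2*I)*(n + 3*I)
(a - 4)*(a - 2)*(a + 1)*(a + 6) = a^4 + a^3 - 28*a^2 + 20*a + 48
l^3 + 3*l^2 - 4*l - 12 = (l - 2)*(l + 2)*(l + 3)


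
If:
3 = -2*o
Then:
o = -3/2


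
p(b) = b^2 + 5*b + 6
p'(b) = 2*b + 5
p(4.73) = 52.02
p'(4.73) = 14.46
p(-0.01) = 5.95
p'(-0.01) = 4.98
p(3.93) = 41.09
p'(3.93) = 12.86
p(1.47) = 15.51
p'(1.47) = 7.94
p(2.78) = 27.63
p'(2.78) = 10.56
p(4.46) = 48.19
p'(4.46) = 13.92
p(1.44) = 15.27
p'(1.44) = 7.88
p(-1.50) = 0.75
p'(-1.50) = 2.00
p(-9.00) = 42.00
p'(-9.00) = -13.00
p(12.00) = 210.00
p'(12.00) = 29.00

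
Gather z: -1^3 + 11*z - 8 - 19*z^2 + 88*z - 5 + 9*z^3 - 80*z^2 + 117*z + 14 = 9*z^3 - 99*z^2 + 216*z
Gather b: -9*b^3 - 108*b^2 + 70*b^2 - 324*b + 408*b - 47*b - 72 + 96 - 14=-9*b^3 - 38*b^2 + 37*b + 10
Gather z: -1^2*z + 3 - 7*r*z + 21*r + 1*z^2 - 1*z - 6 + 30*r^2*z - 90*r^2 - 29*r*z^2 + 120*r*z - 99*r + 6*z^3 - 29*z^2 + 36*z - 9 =-90*r^2 - 78*r + 6*z^3 + z^2*(-29*r - 28) + z*(30*r^2 + 113*r + 34) - 12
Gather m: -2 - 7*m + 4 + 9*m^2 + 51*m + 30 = 9*m^2 + 44*m + 32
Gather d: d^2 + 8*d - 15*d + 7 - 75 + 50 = d^2 - 7*d - 18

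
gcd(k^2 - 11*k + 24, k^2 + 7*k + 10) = 1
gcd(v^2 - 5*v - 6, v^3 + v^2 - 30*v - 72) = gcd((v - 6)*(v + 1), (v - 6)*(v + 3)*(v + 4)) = v - 6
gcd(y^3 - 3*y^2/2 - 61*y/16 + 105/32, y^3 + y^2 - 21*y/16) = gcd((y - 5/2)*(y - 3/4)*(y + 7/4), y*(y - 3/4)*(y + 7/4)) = y^2 + y - 21/16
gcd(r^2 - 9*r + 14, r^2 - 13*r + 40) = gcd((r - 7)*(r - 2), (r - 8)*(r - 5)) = 1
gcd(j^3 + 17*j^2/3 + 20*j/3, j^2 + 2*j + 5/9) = j + 5/3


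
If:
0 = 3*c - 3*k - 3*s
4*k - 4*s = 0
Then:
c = 2*s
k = s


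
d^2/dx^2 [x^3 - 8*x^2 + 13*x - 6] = 6*x - 16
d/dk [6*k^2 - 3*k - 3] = 12*k - 3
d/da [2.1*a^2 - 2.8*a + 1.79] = 4.2*a - 2.8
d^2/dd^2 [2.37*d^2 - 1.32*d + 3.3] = 4.74000000000000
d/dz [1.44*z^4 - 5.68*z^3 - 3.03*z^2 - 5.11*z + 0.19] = 5.76*z^3 - 17.04*z^2 - 6.06*z - 5.11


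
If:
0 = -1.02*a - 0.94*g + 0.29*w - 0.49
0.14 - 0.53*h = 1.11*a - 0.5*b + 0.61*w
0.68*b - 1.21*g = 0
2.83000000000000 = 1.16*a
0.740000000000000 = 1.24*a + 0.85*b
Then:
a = 2.44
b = -2.69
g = -1.51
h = -13.57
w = 5.37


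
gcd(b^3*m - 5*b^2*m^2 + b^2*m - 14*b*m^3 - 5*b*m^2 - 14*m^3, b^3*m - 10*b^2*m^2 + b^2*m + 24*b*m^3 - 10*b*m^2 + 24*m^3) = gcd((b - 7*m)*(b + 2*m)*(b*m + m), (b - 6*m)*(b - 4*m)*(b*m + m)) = b*m + m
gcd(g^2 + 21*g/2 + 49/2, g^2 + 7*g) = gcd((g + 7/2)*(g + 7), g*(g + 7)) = g + 7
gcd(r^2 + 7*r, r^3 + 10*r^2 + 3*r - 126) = r + 7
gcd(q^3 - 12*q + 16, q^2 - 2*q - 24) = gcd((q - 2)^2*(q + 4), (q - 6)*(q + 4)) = q + 4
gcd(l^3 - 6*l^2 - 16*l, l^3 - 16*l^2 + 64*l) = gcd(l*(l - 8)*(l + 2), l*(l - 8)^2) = l^2 - 8*l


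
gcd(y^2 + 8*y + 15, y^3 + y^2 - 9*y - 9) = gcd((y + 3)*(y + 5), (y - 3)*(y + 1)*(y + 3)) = y + 3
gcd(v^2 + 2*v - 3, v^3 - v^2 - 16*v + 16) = v - 1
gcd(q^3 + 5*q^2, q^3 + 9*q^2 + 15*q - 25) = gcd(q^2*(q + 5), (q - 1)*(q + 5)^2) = q + 5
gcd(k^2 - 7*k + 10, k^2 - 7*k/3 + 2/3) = k - 2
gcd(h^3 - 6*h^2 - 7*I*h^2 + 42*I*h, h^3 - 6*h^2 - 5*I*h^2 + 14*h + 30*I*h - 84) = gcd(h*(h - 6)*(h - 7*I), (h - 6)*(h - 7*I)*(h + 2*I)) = h^2 + h*(-6 - 7*I) + 42*I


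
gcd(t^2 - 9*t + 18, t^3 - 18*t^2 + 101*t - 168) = t - 3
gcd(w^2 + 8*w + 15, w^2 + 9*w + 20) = w + 5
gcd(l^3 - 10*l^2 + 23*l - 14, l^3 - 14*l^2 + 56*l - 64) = l - 2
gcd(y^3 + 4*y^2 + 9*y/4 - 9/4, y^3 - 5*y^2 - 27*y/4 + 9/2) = y^2 + y - 3/4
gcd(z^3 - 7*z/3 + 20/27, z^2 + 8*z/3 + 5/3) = z + 5/3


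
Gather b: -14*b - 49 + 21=-14*b - 28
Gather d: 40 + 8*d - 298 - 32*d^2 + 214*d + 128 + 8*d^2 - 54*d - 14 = -24*d^2 + 168*d - 144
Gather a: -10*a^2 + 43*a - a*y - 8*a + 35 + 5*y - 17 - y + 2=-10*a^2 + a*(35 - y) + 4*y + 20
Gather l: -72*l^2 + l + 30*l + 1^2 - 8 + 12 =-72*l^2 + 31*l + 5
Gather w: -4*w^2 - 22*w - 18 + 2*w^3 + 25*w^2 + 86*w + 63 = 2*w^3 + 21*w^2 + 64*w + 45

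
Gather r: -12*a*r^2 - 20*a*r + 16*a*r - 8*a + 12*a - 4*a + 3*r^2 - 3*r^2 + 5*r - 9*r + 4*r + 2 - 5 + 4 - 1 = -12*a*r^2 - 4*a*r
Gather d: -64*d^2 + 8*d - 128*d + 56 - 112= -64*d^2 - 120*d - 56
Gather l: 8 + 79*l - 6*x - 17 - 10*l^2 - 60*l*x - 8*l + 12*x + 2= -10*l^2 + l*(71 - 60*x) + 6*x - 7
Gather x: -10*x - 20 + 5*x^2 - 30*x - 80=5*x^2 - 40*x - 100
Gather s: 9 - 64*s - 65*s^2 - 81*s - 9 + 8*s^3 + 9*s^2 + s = 8*s^3 - 56*s^2 - 144*s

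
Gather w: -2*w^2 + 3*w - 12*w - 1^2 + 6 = -2*w^2 - 9*w + 5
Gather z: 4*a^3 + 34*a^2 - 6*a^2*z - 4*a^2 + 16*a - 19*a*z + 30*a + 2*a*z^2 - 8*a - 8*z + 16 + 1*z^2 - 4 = 4*a^3 + 30*a^2 + 38*a + z^2*(2*a + 1) + z*(-6*a^2 - 19*a - 8) + 12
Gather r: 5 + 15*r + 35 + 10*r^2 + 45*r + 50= 10*r^2 + 60*r + 90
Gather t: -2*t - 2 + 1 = -2*t - 1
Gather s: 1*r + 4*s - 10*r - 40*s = -9*r - 36*s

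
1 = 1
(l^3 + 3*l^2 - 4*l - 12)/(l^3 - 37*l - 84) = (l^2 - 4)/(l^2 - 3*l - 28)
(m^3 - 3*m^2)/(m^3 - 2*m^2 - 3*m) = m/(m + 1)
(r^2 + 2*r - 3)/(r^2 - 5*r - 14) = (-r^2 - 2*r + 3)/(-r^2 + 5*r + 14)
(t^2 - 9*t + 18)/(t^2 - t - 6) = (t - 6)/(t + 2)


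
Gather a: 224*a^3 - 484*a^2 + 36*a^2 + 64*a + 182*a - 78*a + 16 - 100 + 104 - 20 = 224*a^3 - 448*a^2 + 168*a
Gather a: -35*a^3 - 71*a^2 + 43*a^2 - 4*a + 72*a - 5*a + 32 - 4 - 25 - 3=-35*a^3 - 28*a^2 + 63*a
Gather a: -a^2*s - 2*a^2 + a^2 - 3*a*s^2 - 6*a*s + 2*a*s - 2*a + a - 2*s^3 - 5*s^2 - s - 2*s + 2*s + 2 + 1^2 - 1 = a^2*(-s - 1) + a*(-3*s^2 - 4*s - 1) - 2*s^3 - 5*s^2 - s + 2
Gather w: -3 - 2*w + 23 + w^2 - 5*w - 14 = w^2 - 7*w + 6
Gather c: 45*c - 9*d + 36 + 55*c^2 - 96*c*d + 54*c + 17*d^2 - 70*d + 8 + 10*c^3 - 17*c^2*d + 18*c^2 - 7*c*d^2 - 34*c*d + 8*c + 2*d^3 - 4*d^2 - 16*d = 10*c^3 + c^2*(73 - 17*d) + c*(-7*d^2 - 130*d + 107) + 2*d^3 + 13*d^2 - 95*d + 44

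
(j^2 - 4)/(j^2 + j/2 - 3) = 2*(j - 2)/(2*j - 3)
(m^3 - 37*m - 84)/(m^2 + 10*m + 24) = (m^2 - 4*m - 21)/(m + 6)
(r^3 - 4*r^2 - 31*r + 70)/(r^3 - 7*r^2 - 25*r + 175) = (r - 2)/(r - 5)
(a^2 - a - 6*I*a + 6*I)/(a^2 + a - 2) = (a - 6*I)/(a + 2)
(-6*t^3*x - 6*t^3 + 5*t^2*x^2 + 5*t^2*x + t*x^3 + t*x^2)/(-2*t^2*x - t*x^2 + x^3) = t*(6*t^2*x + 6*t^2 - 5*t*x^2 - 5*t*x - x^3 - x^2)/(x*(2*t^2 + t*x - x^2))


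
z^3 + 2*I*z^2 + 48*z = z*(z - 6*I)*(z + 8*I)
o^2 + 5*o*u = o*(o + 5*u)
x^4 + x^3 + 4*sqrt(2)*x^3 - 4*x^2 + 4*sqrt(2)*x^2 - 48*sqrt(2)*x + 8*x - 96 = (x - 3)*(x + 4)*(x + 2*sqrt(2))^2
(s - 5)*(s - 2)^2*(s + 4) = s^4 - 5*s^3 - 12*s^2 + 76*s - 80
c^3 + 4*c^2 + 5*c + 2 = (c + 1)^2*(c + 2)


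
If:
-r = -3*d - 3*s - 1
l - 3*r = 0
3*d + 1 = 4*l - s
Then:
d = -35*s/33 - 1/3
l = -6*s/11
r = -2*s/11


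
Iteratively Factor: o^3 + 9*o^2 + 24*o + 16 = (o + 4)*(o^2 + 5*o + 4) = (o + 4)^2*(o + 1)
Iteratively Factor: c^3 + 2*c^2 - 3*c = (c)*(c^2 + 2*c - 3) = c*(c + 3)*(c - 1)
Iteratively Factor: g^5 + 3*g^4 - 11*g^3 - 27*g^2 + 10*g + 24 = (g - 3)*(g^4 + 6*g^3 + 7*g^2 - 6*g - 8) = (g - 3)*(g + 4)*(g^3 + 2*g^2 - g - 2) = (g - 3)*(g + 2)*(g + 4)*(g^2 - 1) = (g - 3)*(g + 1)*(g + 2)*(g + 4)*(g - 1)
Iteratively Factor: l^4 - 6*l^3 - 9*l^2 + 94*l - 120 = (l + 4)*(l^3 - 10*l^2 + 31*l - 30) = (l - 2)*(l + 4)*(l^2 - 8*l + 15) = (l - 5)*(l - 2)*(l + 4)*(l - 3)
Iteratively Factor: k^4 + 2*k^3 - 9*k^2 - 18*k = (k)*(k^3 + 2*k^2 - 9*k - 18) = k*(k - 3)*(k^2 + 5*k + 6) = k*(k - 3)*(k + 2)*(k + 3)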